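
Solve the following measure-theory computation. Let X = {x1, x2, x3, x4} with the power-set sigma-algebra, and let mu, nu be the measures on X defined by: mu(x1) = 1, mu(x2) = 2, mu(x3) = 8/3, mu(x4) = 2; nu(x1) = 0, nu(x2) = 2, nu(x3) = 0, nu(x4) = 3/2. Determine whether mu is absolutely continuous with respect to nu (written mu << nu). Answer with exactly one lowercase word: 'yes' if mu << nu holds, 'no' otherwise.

mu << nu means: every nu-null measurable set is also mu-null; equivalently, for every atom x, if nu({x}) = 0 then mu({x}) = 0.
Checking each atom:
  x1: nu = 0, mu = 1 > 0 -> violates mu << nu.
  x2: nu = 2 > 0 -> no constraint.
  x3: nu = 0, mu = 8/3 > 0 -> violates mu << nu.
  x4: nu = 3/2 > 0 -> no constraint.
The atom(s) x1, x3 violate the condition (nu = 0 but mu > 0). Therefore mu is NOT absolutely continuous w.r.t. nu.

no


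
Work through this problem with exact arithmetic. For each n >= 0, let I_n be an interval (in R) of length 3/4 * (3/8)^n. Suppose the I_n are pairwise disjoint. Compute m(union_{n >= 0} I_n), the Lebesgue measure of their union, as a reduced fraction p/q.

By countable additivity of the Lebesgue measure on pairwise disjoint measurable sets,
  m(union_{n >= 0} I_n) = sum_{n >= 0} m(I_n) = sum_{n >= 0} a * r^n,
  with a = 3/4 and r = 3/8.
Since 0 < r = 3/8 < 1, the geometric series converges:
  sum_{n >= 0} a * r^n = a / (1 - r).
  = 3/4 / (1 - 3/8)
  = 3/4 / (5/8)
  = 6/5.

6/5


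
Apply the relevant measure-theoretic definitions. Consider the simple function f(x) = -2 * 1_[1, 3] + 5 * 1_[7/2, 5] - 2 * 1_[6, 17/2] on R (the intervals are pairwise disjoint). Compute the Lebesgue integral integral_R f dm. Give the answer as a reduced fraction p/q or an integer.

For a simple function f = sum_i c_i * 1_{A_i} with disjoint A_i,
  integral f dm = sum_i c_i * m(A_i).
Lengths of the A_i:
  m(A_1) = 3 - 1 = 2.
  m(A_2) = 5 - 7/2 = 3/2.
  m(A_3) = 17/2 - 6 = 5/2.
Contributions c_i * m(A_i):
  (-2) * (2) = -4.
  (5) * (3/2) = 15/2.
  (-2) * (5/2) = -5.
Total: -4 + 15/2 - 5 = -3/2.

-3/2


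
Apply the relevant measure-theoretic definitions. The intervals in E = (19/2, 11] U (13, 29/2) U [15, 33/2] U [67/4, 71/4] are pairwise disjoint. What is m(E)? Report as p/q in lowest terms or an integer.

For pairwise disjoint intervals, m(union_i I_i) = sum_i m(I_i),
and m is invariant under swapping open/closed endpoints (single points have measure 0).
So m(E) = sum_i (b_i - a_i).
  I_1 has length 11 - 19/2 = 3/2.
  I_2 has length 29/2 - 13 = 3/2.
  I_3 has length 33/2 - 15 = 3/2.
  I_4 has length 71/4 - 67/4 = 1.
Summing:
  m(E) = 3/2 + 3/2 + 3/2 + 1 = 11/2.

11/2


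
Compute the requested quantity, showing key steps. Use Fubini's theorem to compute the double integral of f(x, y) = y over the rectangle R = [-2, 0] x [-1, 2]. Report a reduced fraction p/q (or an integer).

f(x, y) is a tensor product of a function of x and a function of y, and both factors are bounded continuous (hence Lebesgue integrable) on the rectangle, so Fubini's theorem applies:
  integral_R f d(m x m) = (integral_a1^b1 1 dx) * (integral_a2^b2 y dy).
Inner integral in x: integral_{-2}^{0} 1 dx = (0^1 - (-2)^1)/1
  = 2.
Inner integral in y: integral_{-1}^{2} y dy = (2^2 - (-1)^2)/2
  = 3/2.
Product: (2) * (3/2) = 3.

3


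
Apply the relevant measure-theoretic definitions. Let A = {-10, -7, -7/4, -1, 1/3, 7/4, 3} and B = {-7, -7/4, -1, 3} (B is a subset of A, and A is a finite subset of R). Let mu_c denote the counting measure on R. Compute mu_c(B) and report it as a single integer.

Counting measure assigns mu_c(E) = |E| (number of elements) when E is finite.
B has 4 element(s), so mu_c(B) = 4.

4


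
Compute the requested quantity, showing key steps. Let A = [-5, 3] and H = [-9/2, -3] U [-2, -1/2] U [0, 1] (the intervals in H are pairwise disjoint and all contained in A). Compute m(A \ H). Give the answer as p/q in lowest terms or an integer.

The ambient interval has length m(A) = 3 - (-5) = 8.
Since the holes are disjoint and sit inside A, by finite additivity
  m(H) = sum_i (b_i - a_i), and m(A \ H) = m(A) - m(H).
Computing the hole measures:
  m(H_1) = -3 - (-9/2) = 3/2.
  m(H_2) = -1/2 - (-2) = 3/2.
  m(H_3) = 1 - 0 = 1.
Summed: m(H) = 3/2 + 3/2 + 1 = 4.
So m(A \ H) = 8 - 4 = 4.

4


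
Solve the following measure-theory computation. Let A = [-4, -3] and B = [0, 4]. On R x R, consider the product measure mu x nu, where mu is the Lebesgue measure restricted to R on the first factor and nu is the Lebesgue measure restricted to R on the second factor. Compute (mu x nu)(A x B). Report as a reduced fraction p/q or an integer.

For a measurable rectangle A x B, the product measure satisfies
  (mu x nu)(A x B) = mu(A) * nu(B).
  mu(A) = 1.
  nu(B) = 4.
  (mu x nu)(A x B) = 1 * 4 = 4.

4


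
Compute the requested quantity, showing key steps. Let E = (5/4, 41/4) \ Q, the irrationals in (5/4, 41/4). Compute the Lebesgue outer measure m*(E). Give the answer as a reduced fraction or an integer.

The interval I = (5/4, 41/4) has m(I) = 41/4 - 5/4 = 9 (endpoints are measure-zero, so open/closed/half-open agree). Write I = (I cap Q) u (I \ Q). The rationals in I are countable, so m*(I cap Q) = 0 (cover each rational by intervals whose total length is arbitrarily small). By countable subadditivity m*(I) <= m*(I cap Q) + m*(I \ Q), hence m*(I \ Q) >= m(I) = 9. The reverse inequality m*(I \ Q) <= m*(I) = 9 is trivial since (I \ Q) is a subset of I. Therefore m*(I \ Q) = 9.

9


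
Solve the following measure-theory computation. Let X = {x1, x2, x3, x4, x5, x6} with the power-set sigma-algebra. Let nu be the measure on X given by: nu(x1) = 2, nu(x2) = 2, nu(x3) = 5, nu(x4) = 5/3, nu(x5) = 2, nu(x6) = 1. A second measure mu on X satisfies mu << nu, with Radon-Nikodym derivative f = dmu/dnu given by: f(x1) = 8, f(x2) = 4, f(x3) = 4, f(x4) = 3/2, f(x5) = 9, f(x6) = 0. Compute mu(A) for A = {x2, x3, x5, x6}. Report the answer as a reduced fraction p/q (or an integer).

By the defining property of the Radon-Nikodym derivative, for every measurable set A,
  mu(A) = integral_A f dnu.
Since nu is a discrete measure concentrated on the atoms of X, the integral over A reduces to the sum
  mu(A) = sum_{x in A} f(x) * nu({x}).
Computing each term:
  x2: f(x2) * nu(x2) = 4 * 2 = 8.
  x3: f(x3) * nu(x3) = 4 * 5 = 20.
  x5: f(x5) * nu(x5) = 9 * 2 = 18.
  x6: f(x6) * nu(x6) = 0 * 1 = 0.
Summing: mu(A) = 8 + 20 + 18 + 0 = 46.

46


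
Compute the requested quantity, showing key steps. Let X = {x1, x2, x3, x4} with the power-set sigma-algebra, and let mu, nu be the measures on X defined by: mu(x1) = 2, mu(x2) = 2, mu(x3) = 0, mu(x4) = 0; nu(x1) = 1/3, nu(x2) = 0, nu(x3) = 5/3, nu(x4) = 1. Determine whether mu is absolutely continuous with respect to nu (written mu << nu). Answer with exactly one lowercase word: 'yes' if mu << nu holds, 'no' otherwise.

mu << nu means: every nu-null measurable set is also mu-null; equivalently, for every atom x, if nu({x}) = 0 then mu({x}) = 0.
Checking each atom:
  x1: nu = 1/3 > 0 -> no constraint.
  x2: nu = 0, mu = 2 > 0 -> violates mu << nu.
  x3: nu = 5/3 > 0 -> no constraint.
  x4: nu = 1 > 0 -> no constraint.
The atom(s) x2 violate the condition (nu = 0 but mu > 0). Therefore mu is NOT absolutely continuous w.r.t. nu.

no


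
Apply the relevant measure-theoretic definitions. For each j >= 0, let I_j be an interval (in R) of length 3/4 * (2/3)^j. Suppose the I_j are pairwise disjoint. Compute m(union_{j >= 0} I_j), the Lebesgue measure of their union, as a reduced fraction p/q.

By countable additivity of the Lebesgue measure on pairwise disjoint measurable sets,
  m(union_{j >= 0} I_j) = sum_{j >= 0} m(I_j) = sum_{j >= 0} a * r^j,
  with a = 3/4 and r = 2/3.
Since 0 < r = 2/3 < 1, the geometric series converges:
  sum_{j >= 0} a * r^j = a / (1 - r).
  = 3/4 / (1 - 2/3)
  = 3/4 / (1/3)
  = 9/4.

9/4


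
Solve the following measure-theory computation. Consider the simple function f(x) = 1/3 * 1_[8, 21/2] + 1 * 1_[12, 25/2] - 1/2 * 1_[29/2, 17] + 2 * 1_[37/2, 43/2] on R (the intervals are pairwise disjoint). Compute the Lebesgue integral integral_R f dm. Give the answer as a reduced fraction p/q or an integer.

For a simple function f = sum_i c_i * 1_{A_i} with disjoint A_i,
  integral f dm = sum_i c_i * m(A_i).
Lengths of the A_i:
  m(A_1) = 21/2 - 8 = 5/2.
  m(A_2) = 25/2 - 12 = 1/2.
  m(A_3) = 17 - 29/2 = 5/2.
  m(A_4) = 43/2 - 37/2 = 3.
Contributions c_i * m(A_i):
  (1/3) * (5/2) = 5/6.
  (1) * (1/2) = 1/2.
  (-1/2) * (5/2) = -5/4.
  (2) * (3) = 6.
Total: 5/6 + 1/2 - 5/4 + 6 = 73/12.

73/12


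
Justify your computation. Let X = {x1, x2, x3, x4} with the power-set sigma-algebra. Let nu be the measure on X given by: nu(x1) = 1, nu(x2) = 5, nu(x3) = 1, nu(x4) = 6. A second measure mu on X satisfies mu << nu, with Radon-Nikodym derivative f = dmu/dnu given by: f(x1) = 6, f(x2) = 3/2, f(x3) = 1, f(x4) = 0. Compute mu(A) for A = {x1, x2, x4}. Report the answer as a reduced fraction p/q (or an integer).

By the defining property of the Radon-Nikodym derivative, for every measurable set A,
  mu(A) = integral_A f dnu.
Since nu is a discrete measure concentrated on the atoms of X, the integral over A reduces to the sum
  mu(A) = sum_{x in A} f(x) * nu({x}).
Computing each term:
  x1: f(x1) * nu(x1) = 6 * 1 = 6.
  x2: f(x2) * nu(x2) = 3/2 * 5 = 15/2.
  x4: f(x4) * nu(x4) = 0 * 6 = 0.
Summing: mu(A) = 6 + 15/2 + 0 = 27/2.

27/2


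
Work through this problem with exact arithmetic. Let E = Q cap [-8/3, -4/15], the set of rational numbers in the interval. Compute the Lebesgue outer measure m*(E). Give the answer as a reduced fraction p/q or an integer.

The set Q cap [-8/3, -4/15] is countable (a subset of the countable set Q). Lebesgue outer measure of any countable set is 0: each singleton {q} has m*({q}) = 0, and by countable subadditivity m*(union_k {q_k}) <= sum_k m*({q_k}) = sum_k 0 = 0. The reverse inequality m*(E) >= 0 is automatic. So m*(Q cap [-8/3, -4/15]) = 0.

0


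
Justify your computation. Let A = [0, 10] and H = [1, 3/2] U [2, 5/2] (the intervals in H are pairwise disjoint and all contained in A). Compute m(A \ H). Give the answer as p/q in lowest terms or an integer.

The ambient interval has length m(A) = 10 - 0 = 10.
Since the holes are disjoint and sit inside A, by finite additivity
  m(H) = sum_i (b_i - a_i), and m(A \ H) = m(A) - m(H).
Computing the hole measures:
  m(H_1) = 3/2 - 1 = 1/2.
  m(H_2) = 5/2 - 2 = 1/2.
Summed: m(H) = 1/2 + 1/2 = 1.
So m(A \ H) = 10 - 1 = 9.

9


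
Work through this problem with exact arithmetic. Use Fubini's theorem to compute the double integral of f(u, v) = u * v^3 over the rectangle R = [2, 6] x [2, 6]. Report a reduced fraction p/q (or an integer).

f(u, v) is a tensor product of a function of u and a function of v, and both factors are bounded continuous (hence Lebesgue integrable) on the rectangle, so Fubini's theorem applies:
  integral_R f d(m x m) = (integral_a1^b1 u du) * (integral_a2^b2 v^3 dv).
Inner integral in u: integral_{2}^{6} u du = (6^2 - 2^2)/2
  = 16.
Inner integral in v: integral_{2}^{6} v^3 dv = (6^4 - 2^4)/4
  = 320.
Product: (16) * (320) = 5120.

5120


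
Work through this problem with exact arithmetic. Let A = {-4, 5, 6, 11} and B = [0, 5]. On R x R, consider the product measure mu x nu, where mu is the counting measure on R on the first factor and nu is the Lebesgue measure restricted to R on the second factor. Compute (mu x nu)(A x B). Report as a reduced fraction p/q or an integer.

For a measurable rectangle A x B, the product measure satisfies
  (mu x nu)(A x B) = mu(A) * nu(B).
  mu(A) = 4.
  nu(B) = 5.
  (mu x nu)(A x B) = 4 * 5 = 20.

20


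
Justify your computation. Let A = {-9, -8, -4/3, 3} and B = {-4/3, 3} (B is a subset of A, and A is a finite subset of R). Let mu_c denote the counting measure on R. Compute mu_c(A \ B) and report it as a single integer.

Counting measure assigns mu_c(E) = |E| (number of elements) when E is finite. For B subset A, A \ B is the set of elements of A not in B, so |A \ B| = |A| - |B|.
|A| = 4, |B| = 2, so mu_c(A \ B) = 4 - 2 = 2.

2


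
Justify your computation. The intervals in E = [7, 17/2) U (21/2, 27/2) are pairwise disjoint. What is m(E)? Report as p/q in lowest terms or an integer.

For pairwise disjoint intervals, m(union_i I_i) = sum_i m(I_i),
and m is invariant under swapping open/closed endpoints (single points have measure 0).
So m(E) = sum_i (b_i - a_i).
  I_1 has length 17/2 - 7 = 3/2.
  I_2 has length 27/2 - 21/2 = 3.
Summing:
  m(E) = 3/2 + 3 = 9/2.

9/2


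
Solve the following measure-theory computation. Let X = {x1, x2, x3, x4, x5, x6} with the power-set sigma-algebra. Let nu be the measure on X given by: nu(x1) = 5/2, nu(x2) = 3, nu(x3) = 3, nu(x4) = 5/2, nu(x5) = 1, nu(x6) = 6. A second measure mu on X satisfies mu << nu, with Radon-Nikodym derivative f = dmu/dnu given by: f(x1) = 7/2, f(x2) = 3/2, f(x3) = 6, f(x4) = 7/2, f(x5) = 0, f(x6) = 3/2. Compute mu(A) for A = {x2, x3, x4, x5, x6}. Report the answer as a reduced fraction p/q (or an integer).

By the defining property of the Radon-Nikodym derivative, for every measurable set A,
  mu(A) = integral_A f dnu.
Since nu is a discrete measure concentrated on the atoms of X, the integral over A reduces to the sum
  mu(A) = sum_{x in A} f(x) * nu({x}).
Computing each term:
  x2: f(x2) * nu(x2) = 3/2 * 3 = 9/2.
  x3: f(x3) * nu(x3) = 6 * 3 = 18.
  x4: f(x4) * nu(x4) = 7/2 * 5/2 = 35/4.
  x5: f(x5) * nu(x5) = 0 * 1 = 0.
  x6: f(x6) * nu(x6) = 3/2 * 6 = 9.
Summing: mu(A) = 9/2 + 18 + 35/4 + 0 + 9 = 161/4.

161/4


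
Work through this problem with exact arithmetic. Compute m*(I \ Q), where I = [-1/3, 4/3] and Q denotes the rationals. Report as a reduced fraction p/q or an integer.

The interval I = [-1/3, 4/3] has m(I) = 4/3 - (-1/3) = 5/3 (endpoints are measure-zero, so open/closed/half-open agree). Write I = (I cap Q) u (I \ Q). The rationals in I are countable, so m*(I cap Q) = 0 (cover each rational by intervals whose total length is arbitrarily small). By countable subadditivity m*(I) <= m*(I cap Q) + m*(I \ Q), hence m*(I \ Q) >= m(I) = 5/3. The reverse inequality m*(I \ Q) <= m*(I) = 5/3 is trivial since (I \ Q) is a subset of I. Therefore m*(I \ Q) = 5/3.

5/3


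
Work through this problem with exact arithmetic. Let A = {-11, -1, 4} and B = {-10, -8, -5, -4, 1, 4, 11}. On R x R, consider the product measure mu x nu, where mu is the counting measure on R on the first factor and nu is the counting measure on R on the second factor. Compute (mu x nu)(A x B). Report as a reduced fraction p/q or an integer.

For a measurable rectangle A x B, the product measure satisfies
  (mu x nu)(A x B) = mu(A) * nu(B).
  mu(A) = 3.
  nu(B) = 7.
  (mu x nu)(A x B) = 3 * 7 = 21.

21


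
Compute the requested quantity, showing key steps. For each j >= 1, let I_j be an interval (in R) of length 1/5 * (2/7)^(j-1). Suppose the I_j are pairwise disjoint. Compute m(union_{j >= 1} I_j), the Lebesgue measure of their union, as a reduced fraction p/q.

By countable additivity of the Lebesgue measure on pairwise disjoint measurable sets,
  m(union_{j >= 1} I_j) = sum_{j >= 1} m(I_j) = sum_{j >= 1} a * r^(j-1),
  with a = 1/5 and r = 2/7.
Since 0 < r = 2/7 < 1, the geometric series converges:
  sum_{j >= 1} a * r^(j-1) = a / (1 - r).
  = 1/5 / (1 - 2/7)
  = 1/5 / (5/7)
  = 7/25.

7/25


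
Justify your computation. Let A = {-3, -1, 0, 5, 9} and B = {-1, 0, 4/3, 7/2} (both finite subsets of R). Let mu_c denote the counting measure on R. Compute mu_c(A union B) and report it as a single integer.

Counting measure on a finite set equals cardinality. By inclusion-exclusion, |A union B| = |A| + |B| - |A cap B|.
|A| = 5, |B| = 4, |A cap B| = 2.
So mu_c(A union B) = 5 + 4 - 2 = 7.

7


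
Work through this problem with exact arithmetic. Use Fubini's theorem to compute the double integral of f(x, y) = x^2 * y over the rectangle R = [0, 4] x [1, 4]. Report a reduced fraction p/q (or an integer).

f(x, y) is a tensor product of a function of x and a function of y, and both factors are bounded continuous (hence Lebesgue integrable) on the rectangle, so Fubini's theorem applies:
  integral_R f d(m x m) = (integral_a1^b1 x^2 dx) * (integral_a2^b2 y dy).
Inner integral in x: integral_{0}^{4} x^2 dx = (4^3 - 0^3)/3
  = 64/3.
Inner integral in y: integral_{1}^{4} y dy = (4^2 - 1^2)/2
  = 15/2.
Product: (64/3) * (15/2) = 160.

160


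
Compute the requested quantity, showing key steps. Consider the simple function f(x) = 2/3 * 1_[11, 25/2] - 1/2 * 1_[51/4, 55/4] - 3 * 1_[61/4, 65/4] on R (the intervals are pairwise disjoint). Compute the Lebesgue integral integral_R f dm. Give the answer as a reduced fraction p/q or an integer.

For a simple function f = sum_i c_i * 1_{A_i} with disjoint A_i,
  integral f dm = sum_i c_i * m(A_i).
Lengths of the A_i:
  m(A_1) = 25/2 - 11 = 3/2.
  m(A_2) = 55/4 - 51/4 = 1.
  m(A_3) = 65/4 - 61/4 = 1.
Contributions c_i * m(A_i):
  (2/3) * (3/2) = 1.
  (-1/2) * (1) = -1/2.
  (-3) * (1) = -3.
Total: 1 - 1/2 - 3 = -5/2.

-5/2


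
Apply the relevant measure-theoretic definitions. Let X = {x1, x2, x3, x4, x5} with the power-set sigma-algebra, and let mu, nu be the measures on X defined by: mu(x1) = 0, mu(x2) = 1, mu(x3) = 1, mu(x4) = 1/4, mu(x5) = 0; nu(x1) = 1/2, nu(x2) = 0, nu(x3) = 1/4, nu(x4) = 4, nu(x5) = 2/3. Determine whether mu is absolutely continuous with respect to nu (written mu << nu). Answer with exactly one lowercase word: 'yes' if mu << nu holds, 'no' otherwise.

mu << nu means: every nu-null measurable set is also mu-null; equivalently, for every atom x, if nu({x}) = 0 then mu({x}) = 0.
Checking each atom:
  x1: nu = 1/2 > 0 -> no constraint.
  x2: nu = 0, mu = 1 > 0 -> violates mu << nu.
  x3: nu = 1/4 > 0 -> no constraint.
  x4: nu = 4 > 0 -> no constraint.
  x5: nu = 2/3 > 0 -> no constraint.
The atom(s) x2 violate the condition (nu = 0 but mu > 0). Therefore mu is NOT absolutely continuous w.r.t. nu.

no


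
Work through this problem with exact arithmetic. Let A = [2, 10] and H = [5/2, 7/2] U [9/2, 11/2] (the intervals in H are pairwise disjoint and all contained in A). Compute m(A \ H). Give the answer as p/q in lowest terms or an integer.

The ambient interval has length m(A) = 10 - 2 = 8.
Since the holes are disjoint and sit inside A, by finite additivity
  m(H) = sum_i (b_i - a_i), and m(A \ H) = m(A) - m(H).
Computing the hole measures:
  m(H_1) = 7/2 - 5/2 = 1.
  m(H_2) = 11/2 - 9/2 = 1.
Summed: m(H) = 1 + 1 = 2.
So m(A \ H) = 8 - 2 = 6.

6


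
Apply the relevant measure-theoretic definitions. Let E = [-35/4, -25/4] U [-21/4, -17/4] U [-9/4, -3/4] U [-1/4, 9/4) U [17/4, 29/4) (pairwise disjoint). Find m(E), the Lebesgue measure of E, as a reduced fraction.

For pairwise disjoint intervals, m(union_i I_i) = sum_i m(I_i),
and m is invariant under swapping open/closed endpoints (single points have measure 0).
So m(E) = sum_i (b_i - a_i).
  I_1 has length -25/4 - (-35/4) = 5/2.
  I_2 has length -17/4 - (-21/4) = 1.
  I_3 has length -3/4 - (-9/4) = 3/2.
  I_4 has length 9/4 - (-1/4) = 5/2.
  I_5 has length 29/4 - 17/4 = 3.
Summing:
  m(E) = 5/2 + 1 + 3/2 + 5/2 + 3 = 21/2.

21/2


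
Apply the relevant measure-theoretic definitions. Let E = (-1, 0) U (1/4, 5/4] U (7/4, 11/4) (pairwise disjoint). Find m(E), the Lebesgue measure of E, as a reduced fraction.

For pairwise disjoint intervals, m(union_i I_i) = sum_i m(I_i),
and m is invariant under swapping open/closed endpoints (single points have measure 0).
So m(E) = sum_i (b_i - a_i).
  I_1 has length 0 - (-1) = 1.
  I_2 has length 5/4 - 1/4 = 1.
  I_3 has length 11/4 - 7/4 = 1.
Summing:
  m(E) = 1 + 1 + 1 = 3.

3


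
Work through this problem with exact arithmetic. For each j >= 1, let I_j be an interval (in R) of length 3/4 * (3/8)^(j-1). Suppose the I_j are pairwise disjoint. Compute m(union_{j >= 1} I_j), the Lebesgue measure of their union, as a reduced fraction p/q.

By countable additivity of the Lebesgue measure on pairwise disjoint measurable sets,
  m(union_{j >= 1} I_j) = sum_{j >= 1} m(I_j) = sum_{j >= 1} a * r^(j-1),
  with a = 3/4 and r = 3/8.
Since 0 < r = 3/8 < 1, the geometric series converges:
  sum_{j >= 1} a * r^(j-1) = a / (1 - r).
  = 3/4 / (1 - 3/8)
  = 3/4 / (5/8)
  = 6/5.

6/5


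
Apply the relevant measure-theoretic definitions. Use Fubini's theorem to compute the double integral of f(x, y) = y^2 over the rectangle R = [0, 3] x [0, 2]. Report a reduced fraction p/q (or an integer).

f(x, y) is a tensor product of a function of x and a function of y, and both factors are bounded continuous (hence Lebesgue integrable) on the rectangle, so Fubini's theorem applies:
  integral_R f d(m x m) = (integral_a1^b1 1 dx) * (integral_a2^b2 y^2 dy).
Inner integral in x: integral_{0}^{3} 1 dx = (3^1 - 0^1)/1
  = 3.
Inner integral in y: integral_{0}^{2} y^2 dy = (2^3 - 0^3)/3
  = 8/3.
Product: (3) * (8/3) = 8.

8


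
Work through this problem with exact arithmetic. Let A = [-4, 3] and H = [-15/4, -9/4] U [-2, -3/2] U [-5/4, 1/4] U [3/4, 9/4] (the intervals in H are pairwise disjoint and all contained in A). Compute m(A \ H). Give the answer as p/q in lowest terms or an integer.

The ambient interval has length m(A) = 3 - (-4) = 7.
Since the holes are disjoint and sit inside A, by finite additivity
  m(H) = sum_i (b_i - a_i), and m(A \ H) = m(A) - m(H).
Computing the hole measures:
  m(H_1) = -9/4 - (-15/4) = 3/2.
  m(H_2) = -3/2 - (-2) = 1/2.
  m(H_3) = 1/4 - (-5/4) = 3/2.
  m(H_4) = 9/4 - 3/4 = 3/2.
Summed: m(H) = 3/2 + 1/2 + 3/2 + 3/2 = 5.
So m(A \ H) = 7 - 5 = 2.

2


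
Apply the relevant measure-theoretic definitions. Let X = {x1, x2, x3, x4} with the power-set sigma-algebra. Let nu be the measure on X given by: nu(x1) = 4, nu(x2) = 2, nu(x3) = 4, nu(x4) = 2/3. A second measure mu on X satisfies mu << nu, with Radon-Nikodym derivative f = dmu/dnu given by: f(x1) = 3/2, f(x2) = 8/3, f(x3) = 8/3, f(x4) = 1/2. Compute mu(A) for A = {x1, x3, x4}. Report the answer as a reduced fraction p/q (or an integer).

By the defining property of the Radon-Nikodym derivative, for every measurable set A,
  mu(A) = integral_A f dnu.
Since nu is a discrete measure concentrated on the atoms of X, the integral over A reduces to the sum
  mu(A) = sum_{x in A} f(x) * nu({x}).
Computing each term:
  x1: f(x1) * nu(x1) = 3/2 * 4 = 6.
  x3: f(x3) * nu(x3) = 8/3 * 4 = 32/3.
  x4: f(x4) * nu(x4) = 1/2 * 2/3 = 1/3.
Summing: mu(A) = 6 + 32/3 + 1/3 = 17.

17


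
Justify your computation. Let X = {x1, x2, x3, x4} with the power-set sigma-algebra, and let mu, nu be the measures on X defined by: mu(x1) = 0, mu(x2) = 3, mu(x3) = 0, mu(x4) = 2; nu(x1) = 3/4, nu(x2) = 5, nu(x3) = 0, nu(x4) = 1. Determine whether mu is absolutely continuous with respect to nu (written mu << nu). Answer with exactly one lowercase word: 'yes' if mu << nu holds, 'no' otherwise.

mu << nu means: every nu-null measurable set is also mu-null; equivalently, for every atom x, if nu({x}) = 0 then mu({x}) = 0.
Checking each atom:
  x1: nu = 3/4 > 0 -> no constraint.
  x2: nu = 5 > 0 -> no constraint.
  x3: nu = 0, mu = 0 -> consistent with mu << nu.
  x4: nu = 1 > 0 -> no constraint.
No atom violates the condition. Therefore mu << nu.

yes


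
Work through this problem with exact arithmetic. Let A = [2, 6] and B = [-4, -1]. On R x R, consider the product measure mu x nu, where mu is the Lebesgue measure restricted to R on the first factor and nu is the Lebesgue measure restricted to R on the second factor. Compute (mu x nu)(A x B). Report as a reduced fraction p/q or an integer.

For a measurable rectangle A x B, the product measure satisfies
  (mu x nu)(A x B) = mu(A) * nu(B).
  mu(A) = 4.
  nu(B) = 3.
  (mu x nu)(A x B) = 4 * 3 = 12.

12


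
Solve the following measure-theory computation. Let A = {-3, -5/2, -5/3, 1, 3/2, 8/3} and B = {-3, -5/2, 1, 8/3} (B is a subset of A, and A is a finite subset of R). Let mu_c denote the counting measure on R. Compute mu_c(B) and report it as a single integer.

Counting measure assigns mu_c(E) = |E| (number of elements) when E is finite.
B has 4 element(s), so mu_c(B) = 4.

4


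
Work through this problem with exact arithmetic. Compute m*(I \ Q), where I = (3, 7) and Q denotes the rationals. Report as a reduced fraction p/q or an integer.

The interval I = (3, 7) has m(I) = 7 - 3 = 4 (endpoints are measure-zero, so open/closed/half-open agree). Write I = (I cap Q) u (I \ Q). The rationals in I are countable, so m*(I cap Q) = 0 (cover each rational by intervals whose total length is arbitrarily small). By countable subadditivity m*(I) <= m*(I cap Q) + m*(I \ Q), hence m*(I \ Q) >= m(I) = 4. The reverse inequality m*(I \ Q) <= m*(I) = 4 is trivial since (I \ Q) is a subset of I. Therefore m*(I \ Q) = 4.

4


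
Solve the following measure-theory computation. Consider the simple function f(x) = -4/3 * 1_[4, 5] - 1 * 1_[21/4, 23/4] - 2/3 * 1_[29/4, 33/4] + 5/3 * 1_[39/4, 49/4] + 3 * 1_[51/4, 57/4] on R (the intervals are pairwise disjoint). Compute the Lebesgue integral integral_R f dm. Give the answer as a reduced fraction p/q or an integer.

For a simple function f = sum_i c_i * 1_{A_i} with disjoint A_i,
  integral f dm = sum_i c_i * m(A_i).
Lengths of the A_i:
  m(A_1) = 5 - 4 = 1.
  m(A_2) = 23/4 - 21/4 = 1/2.
  m(A_3) = 33/4 - 29/4 = 1.
  m(A_4) = 49/4 - 39/4 = 5/2.
  m(A_5) = 57/4 - 51/4 = 3/2.
Contributions c_i * m(A_i):
  (-4/3) * (1) = -4/3.
  (-1) * (1/2) = -1/2.
  (-2/3) * (1) = -2/3.
  (5/3) * (5/2) = 25/6.
  (3) * (3/2) = 9/2.
Total: -4/3 - 1/2 - 2/3 + 25/6 + 9/2 = 37/6.

37/6


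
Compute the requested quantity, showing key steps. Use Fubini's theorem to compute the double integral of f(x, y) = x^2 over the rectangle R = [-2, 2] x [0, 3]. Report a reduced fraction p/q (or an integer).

f(x, y) is a tensor product of a function of x and a function of y, and both factors are bounded continuous (hence Lebesgue integrable) on the rectangle, so Fubini's theorem applies:
  integral_R f d(m x m) = (integral_a1^b1 x^2 dx) * (integral_a2^b2 1 dy).
Inner integral in x: integral_{-2}^{2} x^2 dx = (2^3 - (-2)^3)/3
  = 16/3.
Inner integral in y: integral_{0}^{3} 1 dy = (3^1 - 0^1)/1
  = 3.
Product: (16/3) * (3) = 16.

16


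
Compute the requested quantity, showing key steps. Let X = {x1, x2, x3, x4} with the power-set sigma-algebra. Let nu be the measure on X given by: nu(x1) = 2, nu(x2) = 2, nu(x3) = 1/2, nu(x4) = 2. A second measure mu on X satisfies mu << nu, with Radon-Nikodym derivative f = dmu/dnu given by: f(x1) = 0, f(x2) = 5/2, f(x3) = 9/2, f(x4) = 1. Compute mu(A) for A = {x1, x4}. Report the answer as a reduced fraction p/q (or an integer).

By the defining property of the Radon-Nikodym derivative, for every measurable set A,
  mu(A) = integral_A f dnu.
Since nu is a discrete measure concentrated on the atoms of X, the integral over A reduces to the sum
  mu(A) = sum_{x in A} f(x) * nu({x}).
Computing each term:
  x1: f(x1) * nu(x1) = 0 * 2 = 0.
  x4: f(x4) * nu(x4) = 1 * 2 = 2.
Summing: mu(A) = 0 + 2 = 2.

2


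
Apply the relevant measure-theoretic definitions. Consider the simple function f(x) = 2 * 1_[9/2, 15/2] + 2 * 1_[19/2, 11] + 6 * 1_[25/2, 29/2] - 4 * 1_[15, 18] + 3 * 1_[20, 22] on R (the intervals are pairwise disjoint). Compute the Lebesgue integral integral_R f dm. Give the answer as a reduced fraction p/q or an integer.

For a simple function f = sum_i c_i * 1_{A_i} with disjoint A_i,
  integral f dm = sum_i c_i * m(A_i).
Lengths of the A_i:
  m(A_1) = 15/2 - 9/2 = 3.
  m(A_2) = 11 - 19/2 = 3/2.
  m(A_3) = 29/2 - 25/2 = 2.
  m(A_4) = 18 - 15 = 3.
  m(A_5) = 22 - 20 = 2.
Contributions c_i * m(A_i):
  (2) * (3) = 6.
  (2) * (3/2) = 3.
  (6) * (2) = 12.
  (-4) * (3) = -12.
  (3) * (2) = 6.
Total: 6 + 3 + 12 - 12 + 6 = 15.

15


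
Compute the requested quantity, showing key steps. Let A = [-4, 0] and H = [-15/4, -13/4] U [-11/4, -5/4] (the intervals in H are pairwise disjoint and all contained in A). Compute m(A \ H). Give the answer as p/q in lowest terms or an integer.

The ambient interval has length m(A) = 0 - (-4) = 4.
Since the holes are disjoint and sit inside A, by finite additivity
  m(H) = sum_i (b_i - a_i), and m(A \ H) = m(A) - m(H).
Computing the hole measures:
  m(H_1) = -13/4 - (-15/4) = 1/2.
  m(H_2) = -5/4 - (-11/4) = 3/2.
Summed: m(H) = 1/2 + 3/2 = 2.
So m(A \ H) = 4 - 2 = 2.

2


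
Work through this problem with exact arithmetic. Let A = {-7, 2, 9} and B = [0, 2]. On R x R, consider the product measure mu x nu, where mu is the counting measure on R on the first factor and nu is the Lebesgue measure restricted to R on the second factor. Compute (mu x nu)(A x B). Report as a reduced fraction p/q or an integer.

For a measurable rectangle A x B, the product measure satisfies
  (mu x nu)(A x B) = mu(A) * nu(B).
  mu(A) = 3.
  nu(B) = 2.
  (mu x nu)(A x B) = 3 * 2 = 6.

6


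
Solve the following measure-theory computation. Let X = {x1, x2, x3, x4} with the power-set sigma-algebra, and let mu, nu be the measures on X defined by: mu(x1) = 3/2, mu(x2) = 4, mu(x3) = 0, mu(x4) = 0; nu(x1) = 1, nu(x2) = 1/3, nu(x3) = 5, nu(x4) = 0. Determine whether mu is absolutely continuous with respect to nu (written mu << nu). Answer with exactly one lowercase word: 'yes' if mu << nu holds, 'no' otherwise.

mu << nu means: every nu-null measurable set is also mu-null; equivalently, for every atom x, if nu({x}) = 0 then mu({x}) = 0.
Checking each atom:
  x1: nu = 1 > 0 -> no constraint.
  x2: nu = 1/3 > 0 -> no constraint.
  x3: nu = 5 > 0 -> no constraint.
  x4: nu = 0, mu = 0 -> consistent with mu << nu.
No atom violates the condition. Therefore mu << nu.

yes


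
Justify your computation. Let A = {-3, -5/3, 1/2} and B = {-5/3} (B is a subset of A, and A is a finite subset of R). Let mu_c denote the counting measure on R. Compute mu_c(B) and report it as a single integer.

Counting measure assigns mu_c(E) = |E| (number of elements) when E is finite.
B has 1 element(s), so mu_c(B) = 1.

1


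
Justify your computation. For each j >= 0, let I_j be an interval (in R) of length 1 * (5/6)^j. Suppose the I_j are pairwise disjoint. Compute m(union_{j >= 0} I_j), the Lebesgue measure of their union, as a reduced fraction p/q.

By countable additivity of the Lebesgue measure on pairwise disjoint measurable sets,
  m(union_{j >= 0} I_j) = sum_{j >= 0} m(I_j) = sum_{j >= 0} a * r^j,
  with a = 1 and r = 5/6.
Since 0 < r = 5/6 < 1, the geometric series converges:
  sum_{j >= 0} a * r^j = a / (1 - r).
  = 1 / (1 - 5/6)
  = 1 / (1/6)
  = 6.

6


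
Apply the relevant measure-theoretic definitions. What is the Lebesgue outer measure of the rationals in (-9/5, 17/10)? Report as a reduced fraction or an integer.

The set Q cap (-9/5, 17/10) is countable (a subset of the countable set Q). Lebesgue outer measure of any countable set is 0: each singleton {q} has m*({q}) = 0, and by countable subadditivity m*(union_k {q_k}) <= sum_k m*({q_k}) = sum_k 0 = 0. The reverse inequality m*(E) >= 0 is automatic. So m*(Q cap (-9/5, 17/10)) = 0.

0


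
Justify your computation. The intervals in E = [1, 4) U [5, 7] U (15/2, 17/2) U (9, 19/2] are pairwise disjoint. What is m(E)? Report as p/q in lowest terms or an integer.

For pairwise disjoint intervals, m(union_i I_i) = sum_i m(I_i),
and m is invariant under swapping open/closed endpoints (single points have measure 0).
So m(E) = sum_i (b_i - a_i).
  I_1 has length 4 - 1 = 3.
  I_2 has length 7 - 5 = 2.
  I_3 has length 17/2 - 15/2 = 1.
  I_4 has length 19/2 - 9 = 1/2.
Summing:
  m(E) = 3 + 2 + 1 + 1/2 = 13/2.

13/2


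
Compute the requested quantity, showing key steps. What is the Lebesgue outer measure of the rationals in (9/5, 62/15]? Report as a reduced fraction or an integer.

E = Q cap (9/5, 62/15] is a subset of Q, which is countable. Enumerate Q = {q_1, q_2, ...}; for any eps > 0, cover q_k by the open interval (q_k - eps/2^(k+1), q_k + eps/2^(k+1)), of length eps/2^k. The total cover length is sum_{k>=1} eps/2^k = eps. Hence m*(E) <= m*(Q) <= eps for every eps > 0, and since outer measure is non-negative, m*(E) = 0.

0


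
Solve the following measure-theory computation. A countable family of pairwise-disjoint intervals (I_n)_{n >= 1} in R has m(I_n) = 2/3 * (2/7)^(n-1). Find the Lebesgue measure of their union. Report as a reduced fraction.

By countable additivity of the Lebesgue measure on pairwise disjoint measurable sets,
  m(union_{n >= 1} I_n) = sum_{n >= 1} m(I_n) = sum_{n >= 1} a * r^(n-1),
  with a = 2/3 and r = 2/7.
Since 0 < r = 2/7 < 1, the geometric series converges:
  sum_{n >= 1} a * r^(n-1) = a / (1 - r).
  = 2/3 / (1 - 2/7)
  = 2/3 / (5/7)
  = 14/15.

14/15


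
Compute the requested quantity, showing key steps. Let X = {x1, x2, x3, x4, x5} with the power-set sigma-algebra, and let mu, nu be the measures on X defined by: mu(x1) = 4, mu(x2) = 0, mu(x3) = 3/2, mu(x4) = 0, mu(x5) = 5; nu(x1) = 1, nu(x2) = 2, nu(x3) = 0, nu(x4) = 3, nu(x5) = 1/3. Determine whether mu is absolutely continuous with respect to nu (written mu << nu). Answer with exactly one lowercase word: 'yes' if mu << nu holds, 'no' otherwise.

mu << nu means: every nu-null measurable set is also mu-null; equivalently, for every atom x, if nu({x}) = 0 then mu({x}) = 0.
Checking each atom:
  x1: nu = 1 > 0 -> no constraint.
  x2: nu = 2 > 0 -> no constraint.
  x3: nu = 0, mu = 3/2 > 0 -> violates mu << nu.
  x4: nu = 3 > 0 -> no constraint.
  x5: nu = 1/3 > 0 -> no constraint.
The atom(s) x3 violate the condition (nu = 0 but mu > 0). Therefore mu is NOT absolutely continuous w.r.t. nu.

no


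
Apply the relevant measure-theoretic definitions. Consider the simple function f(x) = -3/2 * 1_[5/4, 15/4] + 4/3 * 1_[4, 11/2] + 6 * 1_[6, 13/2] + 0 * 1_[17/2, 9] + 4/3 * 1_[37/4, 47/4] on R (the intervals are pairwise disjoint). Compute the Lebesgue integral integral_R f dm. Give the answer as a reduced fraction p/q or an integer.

For a simple function f = sum_i c_i * 1_{A_i} with disjoint A_i,
  integral f dm = sum_i c_i * m(A_i).
Lengths of the A_i:
  m(A_1) = 15/4 - 5/4 = 5/2.
  m(A_2) = 11/2 - 4 = 3/2.
  m(A_3) = 13/2 - 6 = 1/2.
  m(A_4) = 9 - 17/2 = 1/2.
  m(A_5) = 47/4 - 37/4 = 5/2.
Contributions c_i * m(A_i):
  (-3/2) * (5/2) = -15/4.
  (4/3) * (3/2) = 2.
  (6) * (1/2) = 3.
  (0) * (1/2) = 0.
  (4/3) * (5/2) = 10/3.
Total: -15/4 + 2 + 3 + 0 + 10/3 = 55/12.

55/12


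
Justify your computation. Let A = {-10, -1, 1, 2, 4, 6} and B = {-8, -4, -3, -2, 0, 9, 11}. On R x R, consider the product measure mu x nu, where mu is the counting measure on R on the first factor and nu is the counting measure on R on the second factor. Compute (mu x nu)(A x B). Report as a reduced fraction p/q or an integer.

For a measurable rectangle A x B, the product measure satisfies
  (mu x nu)(A x B) = mu(A) * nu(B).
  mu(A) = 6.
  nu(B) = 7.
  (mu x nu)(A x B) = 6 * 7 = 42.

42


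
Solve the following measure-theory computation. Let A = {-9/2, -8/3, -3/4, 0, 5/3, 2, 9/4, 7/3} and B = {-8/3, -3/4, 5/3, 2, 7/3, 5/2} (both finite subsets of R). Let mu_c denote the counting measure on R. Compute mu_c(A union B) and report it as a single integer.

Counting measure on a finite set equals cardinality. By inclusion-exclusion, |A union B| = |A| + |B| - |A cap B|.
|A| = 8, |B| = 6, |A cap B| = 5.
So mu_c(A union B) = 8 + 6 - 5 = 9.

9


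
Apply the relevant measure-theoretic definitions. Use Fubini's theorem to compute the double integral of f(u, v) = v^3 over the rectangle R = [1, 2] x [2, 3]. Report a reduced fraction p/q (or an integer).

f(u, v) is a tensor product of a function of u and a function of v, and both factors are bounded continuous (hence Lebesgue integrable) on the rectangle, so Fubini's theorem applies:
  integral_R f d(m x m) = (integral_a1^b1 1 du) * (integral_a2^b2 v^3 dv).
Inner integral in u: integral_{1}^{2} 1 du = (2^1 - 1^1)/1
  = 1.
Inner integral in v: integral_{2}^{3} v^3 dv = (3^4 - 2^4)/4
  = 65/4.
Product: (1) * (65/4) = 65/4.

65/4


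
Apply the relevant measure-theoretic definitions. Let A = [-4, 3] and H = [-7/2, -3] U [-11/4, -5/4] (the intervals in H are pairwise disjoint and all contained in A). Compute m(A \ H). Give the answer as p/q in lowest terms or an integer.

The ambient interval has length m(A) = 3 - (-4) = 7.
Since the holes are disjoint and sit inside A, by finite additivity
  m(H) = sum_i (b_i - a_i), and m(A \ H) = m(A) - m(H).
Computing the hole measures:
  m(H_1) = -3 - (-7/2) = 1/2.
  m(H_2) = -5/4 - (-11/4) = 3/2.
Summed: m(H) = 1/2 + 3/2 = 2.
So m(A \ H) = 7 - 2 = 5.

5


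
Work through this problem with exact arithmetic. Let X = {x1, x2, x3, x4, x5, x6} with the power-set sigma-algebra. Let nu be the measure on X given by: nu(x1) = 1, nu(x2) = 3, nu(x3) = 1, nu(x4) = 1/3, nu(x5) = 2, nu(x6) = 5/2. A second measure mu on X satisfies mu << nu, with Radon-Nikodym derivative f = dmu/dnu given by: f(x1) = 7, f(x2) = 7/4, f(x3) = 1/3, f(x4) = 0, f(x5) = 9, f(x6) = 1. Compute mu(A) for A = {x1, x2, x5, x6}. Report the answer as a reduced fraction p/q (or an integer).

By the defining property of the Radon-Nikodym derivative, for every measurable set A,
  mu(A) = integral_A f dnu.
Since nu is a discrete measure concentrated on the atoms of X, the integral over A reduces to the sum
  mu(A) = sum_{x in A} f(x) * nu({x}).
Computing each term:
  x1: f(x1) * nu(x1) = 7 * 1 = 7.
  x2: f(x2) * nu(x2) = 7/4 * 3 = 21/4.
  x5: f(x5) * nu(x5) = 9 * 2 = 18.
  x6: f(x6) * nu(x6) = 1 * 5/2 = 5/2.
Summing: mu(A) = 7 + 21/4 + 18 + 5/2 = 131/4.

131/4


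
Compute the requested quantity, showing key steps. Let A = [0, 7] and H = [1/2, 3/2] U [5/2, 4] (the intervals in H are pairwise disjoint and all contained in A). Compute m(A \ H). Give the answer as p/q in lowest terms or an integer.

The ambient interval has length m(A) = 7 - 0 = 7.
Since the holes are disjoint and sit inside A, by finite additivity
  m(H) = sum_i (b_i - a_i), and m(A \ H) = m(A) - m(H).
Computing the hole measures:
  m(H_1) = 3/2 - 1/2 = 1.
  m(H_2) = 4 - 5/2 = 3/2.
Summed: m(H) = 1 + 3/2 = 5/2.
So m(A \ H) = 7 - 5/2 = 9/2.

9/2


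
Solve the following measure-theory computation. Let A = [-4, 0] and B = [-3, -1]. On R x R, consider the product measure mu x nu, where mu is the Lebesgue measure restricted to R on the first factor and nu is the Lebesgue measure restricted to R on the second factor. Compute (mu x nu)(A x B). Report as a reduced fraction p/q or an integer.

For a measurable rectangle A x B, the product measure satisfies
  (mu x nu)(A x B) = mu(A) * nu(B).
  mu(A) = 4.
  nu(B) = 2.
  (mu x nu)(A x B) = 4 * 2 = 8.

8


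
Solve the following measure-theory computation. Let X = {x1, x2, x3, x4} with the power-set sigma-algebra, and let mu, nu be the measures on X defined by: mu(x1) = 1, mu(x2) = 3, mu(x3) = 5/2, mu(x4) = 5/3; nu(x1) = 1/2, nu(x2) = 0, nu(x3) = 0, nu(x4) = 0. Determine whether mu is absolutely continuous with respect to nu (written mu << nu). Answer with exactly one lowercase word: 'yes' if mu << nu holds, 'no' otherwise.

mu << nu means: every nu-null measurable set is also mu-null; equivalently, for every atom x, if nu({x}) = 0 then mu({x}) = 0.
Checking each atom:
  x1: nu = 1/2 > 0 -> no constraint.
  x2: nu = 0, mu = 3 > 0 -> violates mu << nu.
  x3: nu = 0, mu = 5/2 > 0 -> violates mu << nu.
  x4: nu = 0, mu = 5/3 > 0 -> violates mu << nu.
The atom(s) x2, x3, x4 violate the condition (nu = 0 but mu > 0). Therefore mu is NOT absolutely continuous w.r.t. nu.

no


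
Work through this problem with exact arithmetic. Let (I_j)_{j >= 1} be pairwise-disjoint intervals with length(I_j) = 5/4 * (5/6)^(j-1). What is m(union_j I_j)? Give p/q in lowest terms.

By countable additivity of the Lebesgue measure on pairwise disjoint measurable sets,
  m(union_{j >= 1} I_j) = sum_{j >= 1} m(I_j) = sum_{j >= 1} a * r^(j-1),
  with a = 5/4 and r = 5/6.
Since 0 < r = 5/6 < 1, the geometric series converges:
  sum_{j >= 1} a * r^(j-1) = a / (1 - r).
  = 5/4 / (1 - 5/6)
  = 5/4 / (1/6)
  = 15/2.

15/2


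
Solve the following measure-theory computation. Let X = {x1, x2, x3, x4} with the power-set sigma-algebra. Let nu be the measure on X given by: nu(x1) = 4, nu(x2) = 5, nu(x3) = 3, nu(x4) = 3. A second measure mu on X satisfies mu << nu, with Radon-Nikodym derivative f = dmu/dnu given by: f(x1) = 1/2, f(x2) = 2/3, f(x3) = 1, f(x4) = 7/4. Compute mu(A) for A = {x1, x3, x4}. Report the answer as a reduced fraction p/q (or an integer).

By the defining property of the Radon-Nikodym derivative, for every measurable set A,
  mu(A) = integral_A f dnu.
Since nu is a discrete measure concentrated on the atoms of X, the integral over A reduces to the sum
  mu(A) = sum_{x in A} f(x) * nu({x}).
Computing each term:
  x1: f(x1) * nu(x1) = 1/2 * 4 = 2.
  x3: f(x3) * nu(x3) = 1 * 3 = 3.
  x4: f(x4) * nu(x4) = 7/4 * 3 = 21/4.
Summing: mu(A) = 2 + 3 + 21/4 = 41/4.

41/4
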